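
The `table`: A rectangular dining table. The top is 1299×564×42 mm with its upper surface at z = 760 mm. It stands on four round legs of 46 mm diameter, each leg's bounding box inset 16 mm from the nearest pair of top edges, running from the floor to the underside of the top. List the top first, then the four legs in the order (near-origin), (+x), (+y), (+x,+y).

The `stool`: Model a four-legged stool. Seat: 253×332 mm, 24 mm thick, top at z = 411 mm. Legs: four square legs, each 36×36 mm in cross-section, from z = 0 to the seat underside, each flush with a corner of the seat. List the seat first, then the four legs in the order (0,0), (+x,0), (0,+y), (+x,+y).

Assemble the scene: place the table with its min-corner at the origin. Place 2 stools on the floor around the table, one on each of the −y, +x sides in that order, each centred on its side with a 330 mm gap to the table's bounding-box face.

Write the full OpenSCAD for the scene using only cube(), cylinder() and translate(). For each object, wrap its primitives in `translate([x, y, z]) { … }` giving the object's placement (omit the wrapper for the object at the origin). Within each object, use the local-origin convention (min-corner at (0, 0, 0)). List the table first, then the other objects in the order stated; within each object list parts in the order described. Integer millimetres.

translate([0, 0, 718]) cube([1299, 564, 42]);
translate([39, 39, 0]) cylinder(h = 718, r = 23);
translate([1260, 39, 0]) cylinder(h = 718, r = 23);
translate([39, 525, 0]) cylinder(h = 718, r = 23);
translate([1260, 525, 0]) cylinder(h = 718, r = 23);
translate([523, -662, 0]) {
  translate([0, 0, 387]) cube([253, 332, 24]);
  cube([36, 36, 387]);
  translate([217, 0, 0]) cube([36, 36, 387]);
  translate([0, 296, 0]) cube([36, 36, 387]);
  translate([217, 296, 0]) cube([36, 36, 387]);
}
translate([1629, 116, 0]) {
  translate([0, 0, 387]) cube([253, 332, 24]);
  cube([36, 36, 387]);
  translate([217, 0, 0]) cube([36, 36, 387]);
  translate([0, 296, 0]) cube([36, 36, 387]);
  translate([217, 296, 0]) cube([36, 36, 387]);
}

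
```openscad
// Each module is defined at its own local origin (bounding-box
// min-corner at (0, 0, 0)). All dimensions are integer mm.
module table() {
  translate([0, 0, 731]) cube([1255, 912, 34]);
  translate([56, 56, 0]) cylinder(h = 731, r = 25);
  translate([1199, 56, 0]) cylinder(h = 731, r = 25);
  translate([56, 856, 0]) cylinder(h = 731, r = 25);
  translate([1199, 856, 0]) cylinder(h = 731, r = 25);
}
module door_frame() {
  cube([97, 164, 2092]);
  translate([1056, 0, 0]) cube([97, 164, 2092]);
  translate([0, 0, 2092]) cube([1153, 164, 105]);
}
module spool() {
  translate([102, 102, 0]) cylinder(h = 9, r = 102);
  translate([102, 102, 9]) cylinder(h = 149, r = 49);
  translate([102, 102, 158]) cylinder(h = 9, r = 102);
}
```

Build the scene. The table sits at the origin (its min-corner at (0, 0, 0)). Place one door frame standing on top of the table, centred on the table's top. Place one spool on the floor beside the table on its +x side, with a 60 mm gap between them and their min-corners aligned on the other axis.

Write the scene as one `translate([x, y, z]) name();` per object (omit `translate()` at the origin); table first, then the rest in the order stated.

table();
translate([51, 374, 765]) door_frame();
translate([1315, 0, 0]) spool();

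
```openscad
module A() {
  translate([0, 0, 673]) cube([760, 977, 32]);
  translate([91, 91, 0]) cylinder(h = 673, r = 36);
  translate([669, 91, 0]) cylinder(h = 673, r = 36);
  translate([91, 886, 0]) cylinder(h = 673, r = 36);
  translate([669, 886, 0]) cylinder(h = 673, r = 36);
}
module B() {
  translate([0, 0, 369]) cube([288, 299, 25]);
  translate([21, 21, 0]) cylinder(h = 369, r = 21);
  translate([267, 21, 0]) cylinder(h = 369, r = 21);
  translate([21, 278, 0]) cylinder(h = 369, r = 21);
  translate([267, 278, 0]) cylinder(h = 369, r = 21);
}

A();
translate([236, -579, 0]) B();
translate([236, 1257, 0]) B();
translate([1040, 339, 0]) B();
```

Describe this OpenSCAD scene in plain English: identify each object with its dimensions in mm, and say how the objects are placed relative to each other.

A is a table with a 760×977 mm rectangular top, 32 mm thick, top surface at z = 705 mm, supported by four round legs of 72 mm diameter, each leg's bounding box inset 55 mm from the nearest pair of top edges, running from the floor.

B is a four-legged stool. The seat is 288×299 mm, 25 mm thick, top at z = 394 mm. It stands on four round legs, each 42 mm in diameter, from z = 0 to the seat underside, each leg's axis is inset half a diameter from the nearest pair of seat edges (so the leg's bounding box is flush with the corner).

Three stools sit around the table at the −y, +y, +x sides.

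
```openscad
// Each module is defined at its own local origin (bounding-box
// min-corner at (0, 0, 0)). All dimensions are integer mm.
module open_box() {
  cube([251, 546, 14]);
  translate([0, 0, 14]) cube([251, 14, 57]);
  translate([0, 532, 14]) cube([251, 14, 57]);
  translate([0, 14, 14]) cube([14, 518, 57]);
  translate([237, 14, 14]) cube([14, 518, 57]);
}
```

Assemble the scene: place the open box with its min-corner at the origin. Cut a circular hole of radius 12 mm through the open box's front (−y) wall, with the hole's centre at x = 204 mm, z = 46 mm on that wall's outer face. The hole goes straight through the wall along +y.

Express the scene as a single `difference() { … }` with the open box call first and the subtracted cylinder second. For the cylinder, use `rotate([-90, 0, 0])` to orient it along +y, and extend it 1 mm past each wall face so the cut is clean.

difference() {
  open_box();
  translate([204, -1, 46]) rotate([-90, 0, 0]) cylinder(h = 16, r = 12);
}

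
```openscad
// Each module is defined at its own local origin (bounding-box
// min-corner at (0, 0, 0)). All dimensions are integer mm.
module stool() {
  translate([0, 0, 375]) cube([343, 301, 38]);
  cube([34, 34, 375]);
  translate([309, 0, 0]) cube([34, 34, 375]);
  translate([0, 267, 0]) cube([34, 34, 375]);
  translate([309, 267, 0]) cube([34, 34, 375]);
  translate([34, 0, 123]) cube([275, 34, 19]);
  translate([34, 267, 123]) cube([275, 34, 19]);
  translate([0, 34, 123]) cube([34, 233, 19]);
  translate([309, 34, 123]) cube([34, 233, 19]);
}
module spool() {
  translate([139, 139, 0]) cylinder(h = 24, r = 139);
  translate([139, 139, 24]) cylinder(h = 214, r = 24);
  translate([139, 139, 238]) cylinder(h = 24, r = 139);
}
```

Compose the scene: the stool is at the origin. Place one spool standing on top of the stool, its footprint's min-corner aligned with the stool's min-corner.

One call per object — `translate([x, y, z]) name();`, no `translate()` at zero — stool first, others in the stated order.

stool();
translate([0, 0, 413]) spool();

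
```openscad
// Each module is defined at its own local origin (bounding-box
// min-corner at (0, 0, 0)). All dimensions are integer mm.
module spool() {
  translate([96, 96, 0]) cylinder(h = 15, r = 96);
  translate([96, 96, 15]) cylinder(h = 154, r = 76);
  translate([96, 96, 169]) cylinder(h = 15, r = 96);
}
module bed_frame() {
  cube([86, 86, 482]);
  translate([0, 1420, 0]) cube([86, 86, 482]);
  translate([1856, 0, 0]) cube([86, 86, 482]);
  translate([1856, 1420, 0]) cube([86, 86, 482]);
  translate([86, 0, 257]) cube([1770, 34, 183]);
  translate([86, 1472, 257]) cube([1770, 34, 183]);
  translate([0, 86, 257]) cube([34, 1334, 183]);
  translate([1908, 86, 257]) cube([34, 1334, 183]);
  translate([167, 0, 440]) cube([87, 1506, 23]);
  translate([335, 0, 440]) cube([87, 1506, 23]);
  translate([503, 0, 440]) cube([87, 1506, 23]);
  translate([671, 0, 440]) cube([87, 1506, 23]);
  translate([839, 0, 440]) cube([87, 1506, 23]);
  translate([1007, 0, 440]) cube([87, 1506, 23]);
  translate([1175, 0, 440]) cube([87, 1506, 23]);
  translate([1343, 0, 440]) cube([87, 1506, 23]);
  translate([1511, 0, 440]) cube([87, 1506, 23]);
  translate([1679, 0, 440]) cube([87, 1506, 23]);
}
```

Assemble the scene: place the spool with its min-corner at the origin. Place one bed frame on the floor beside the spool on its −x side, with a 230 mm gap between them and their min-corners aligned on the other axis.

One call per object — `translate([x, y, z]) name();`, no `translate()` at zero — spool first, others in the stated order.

spool();
translate([-2172, 0, 0]) bed_frame();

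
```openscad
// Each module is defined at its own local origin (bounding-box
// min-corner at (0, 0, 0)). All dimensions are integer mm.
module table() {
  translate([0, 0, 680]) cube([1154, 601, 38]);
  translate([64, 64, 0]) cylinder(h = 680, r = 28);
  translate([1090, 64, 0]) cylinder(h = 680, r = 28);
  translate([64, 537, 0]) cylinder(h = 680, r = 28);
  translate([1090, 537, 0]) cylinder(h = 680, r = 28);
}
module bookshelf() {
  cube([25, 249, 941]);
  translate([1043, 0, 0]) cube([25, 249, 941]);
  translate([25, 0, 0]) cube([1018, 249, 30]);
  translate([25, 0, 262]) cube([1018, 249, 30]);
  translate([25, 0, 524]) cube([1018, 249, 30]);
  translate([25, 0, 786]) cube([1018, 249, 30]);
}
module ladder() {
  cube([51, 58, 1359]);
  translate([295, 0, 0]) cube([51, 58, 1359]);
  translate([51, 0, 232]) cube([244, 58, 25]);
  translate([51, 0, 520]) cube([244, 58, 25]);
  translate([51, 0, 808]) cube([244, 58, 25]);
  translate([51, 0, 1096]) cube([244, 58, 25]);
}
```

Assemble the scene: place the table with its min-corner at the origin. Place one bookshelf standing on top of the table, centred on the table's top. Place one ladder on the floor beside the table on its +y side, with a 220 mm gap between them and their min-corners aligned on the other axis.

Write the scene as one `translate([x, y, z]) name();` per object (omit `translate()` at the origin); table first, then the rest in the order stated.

table();
translate([43, 176, 718]) bookshelf();
translate([0, 821, 0]) ladder();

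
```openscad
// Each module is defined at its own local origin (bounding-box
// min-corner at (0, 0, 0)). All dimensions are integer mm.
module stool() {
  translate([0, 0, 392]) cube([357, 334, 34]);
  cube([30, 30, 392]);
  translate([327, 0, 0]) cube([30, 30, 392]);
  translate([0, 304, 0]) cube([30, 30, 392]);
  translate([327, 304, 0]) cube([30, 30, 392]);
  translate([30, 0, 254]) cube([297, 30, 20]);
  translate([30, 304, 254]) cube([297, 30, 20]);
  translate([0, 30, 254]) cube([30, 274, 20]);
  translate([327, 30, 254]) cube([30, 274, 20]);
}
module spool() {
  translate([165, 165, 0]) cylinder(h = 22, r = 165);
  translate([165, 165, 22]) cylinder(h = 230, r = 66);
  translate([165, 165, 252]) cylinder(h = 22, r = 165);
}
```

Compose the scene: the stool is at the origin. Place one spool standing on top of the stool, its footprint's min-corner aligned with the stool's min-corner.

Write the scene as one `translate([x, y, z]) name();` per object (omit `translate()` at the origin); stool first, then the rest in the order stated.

stool();
translate([0, 0, 426]) spool();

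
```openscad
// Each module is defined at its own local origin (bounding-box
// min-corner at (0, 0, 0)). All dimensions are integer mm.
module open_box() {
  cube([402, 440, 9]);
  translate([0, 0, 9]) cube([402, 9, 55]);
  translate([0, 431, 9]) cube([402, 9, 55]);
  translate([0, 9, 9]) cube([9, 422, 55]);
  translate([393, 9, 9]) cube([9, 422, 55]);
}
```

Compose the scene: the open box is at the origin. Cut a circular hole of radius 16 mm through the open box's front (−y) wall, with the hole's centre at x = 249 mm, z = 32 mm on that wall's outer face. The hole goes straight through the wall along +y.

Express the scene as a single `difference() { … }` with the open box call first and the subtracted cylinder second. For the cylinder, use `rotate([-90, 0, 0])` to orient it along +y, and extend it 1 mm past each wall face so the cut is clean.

difference() {
  open_box();
  translate([249, -1, 32]) rotate([-90, 0, 0]) cylinder(h = 11, r = 16);
}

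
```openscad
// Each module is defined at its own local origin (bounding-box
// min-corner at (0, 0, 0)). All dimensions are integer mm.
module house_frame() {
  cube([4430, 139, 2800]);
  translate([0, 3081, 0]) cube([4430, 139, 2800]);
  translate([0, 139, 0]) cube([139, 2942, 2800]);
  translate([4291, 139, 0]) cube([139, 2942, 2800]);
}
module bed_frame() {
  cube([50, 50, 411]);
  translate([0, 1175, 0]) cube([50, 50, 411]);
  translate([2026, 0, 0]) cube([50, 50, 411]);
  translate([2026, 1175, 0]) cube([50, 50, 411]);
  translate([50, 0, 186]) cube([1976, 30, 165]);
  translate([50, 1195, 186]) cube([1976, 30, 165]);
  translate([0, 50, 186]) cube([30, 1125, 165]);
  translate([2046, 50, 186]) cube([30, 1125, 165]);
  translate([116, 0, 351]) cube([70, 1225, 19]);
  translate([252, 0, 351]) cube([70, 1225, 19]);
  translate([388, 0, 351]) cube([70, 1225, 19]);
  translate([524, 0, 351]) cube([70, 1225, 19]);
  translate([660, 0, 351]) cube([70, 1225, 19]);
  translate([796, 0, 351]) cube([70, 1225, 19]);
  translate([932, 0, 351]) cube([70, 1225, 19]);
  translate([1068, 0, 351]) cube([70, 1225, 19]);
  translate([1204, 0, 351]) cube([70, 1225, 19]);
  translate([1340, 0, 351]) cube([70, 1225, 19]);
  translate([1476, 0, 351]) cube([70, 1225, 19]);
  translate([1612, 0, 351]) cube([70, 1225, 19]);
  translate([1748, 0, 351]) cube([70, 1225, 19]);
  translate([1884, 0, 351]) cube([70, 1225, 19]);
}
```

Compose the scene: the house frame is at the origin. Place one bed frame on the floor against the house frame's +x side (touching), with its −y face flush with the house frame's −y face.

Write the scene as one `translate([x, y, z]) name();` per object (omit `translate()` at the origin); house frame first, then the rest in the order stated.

house_frame();
translate([4430, 0, 0]) bed_frame();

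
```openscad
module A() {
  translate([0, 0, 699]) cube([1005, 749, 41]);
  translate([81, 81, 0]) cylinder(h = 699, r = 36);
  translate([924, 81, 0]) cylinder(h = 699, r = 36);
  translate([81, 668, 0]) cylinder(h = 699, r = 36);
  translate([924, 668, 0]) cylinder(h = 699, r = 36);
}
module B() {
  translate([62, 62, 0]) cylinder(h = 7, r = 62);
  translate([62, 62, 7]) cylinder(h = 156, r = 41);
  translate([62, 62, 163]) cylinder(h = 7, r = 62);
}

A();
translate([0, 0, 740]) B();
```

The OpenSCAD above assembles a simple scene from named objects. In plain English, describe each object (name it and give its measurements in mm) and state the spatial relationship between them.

A is a rectangular dining table. The top is 1005×749×41 mm with its upper surface at z = 740 mm. It stands on four round legs of 72 mm diameter, each leg's bounding box inset 45 mm from the nearest pair of top edges, running from the floor to the underside of the top.

B is a spool: two coaxial disc flanges of radius 62 mm and thickness 7 mm, joined by a core cylinder of radius 41 mm and height 156 mm. The lower flange rests on z = 0 and the three cylinders share a vertical axis.

The spool is on top of the table.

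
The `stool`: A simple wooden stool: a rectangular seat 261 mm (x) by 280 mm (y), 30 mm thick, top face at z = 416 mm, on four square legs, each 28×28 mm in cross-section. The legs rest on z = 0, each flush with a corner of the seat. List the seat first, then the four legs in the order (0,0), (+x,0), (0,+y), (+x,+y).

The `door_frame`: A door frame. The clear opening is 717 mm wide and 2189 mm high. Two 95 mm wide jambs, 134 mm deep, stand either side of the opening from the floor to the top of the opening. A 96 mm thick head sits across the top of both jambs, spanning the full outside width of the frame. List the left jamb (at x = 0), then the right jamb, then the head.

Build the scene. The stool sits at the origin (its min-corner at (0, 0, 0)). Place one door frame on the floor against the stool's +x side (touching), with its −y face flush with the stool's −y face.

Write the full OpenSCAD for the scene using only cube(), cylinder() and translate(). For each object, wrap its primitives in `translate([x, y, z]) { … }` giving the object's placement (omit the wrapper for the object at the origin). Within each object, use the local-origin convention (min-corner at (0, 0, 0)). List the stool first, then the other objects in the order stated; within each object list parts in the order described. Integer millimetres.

translate([0, 0, 386]) cube([261, 280, 30]);
cube([28, 28, 386]);
translate([233, 0, 0]) cube([28, 28, 386]);
translate([0, 252, 0]) cube([28, 28, 386]);
translate([233, 252, 0]) cube([28, 28, 386]);
translate([261, 0, 0]) {
  cube([95, 134, 2189]);
  translate([812, 0, 0]) cube([95, 134, 2189]);
  translate([0, 0, 2189]) cube([907, 134, 96]);
}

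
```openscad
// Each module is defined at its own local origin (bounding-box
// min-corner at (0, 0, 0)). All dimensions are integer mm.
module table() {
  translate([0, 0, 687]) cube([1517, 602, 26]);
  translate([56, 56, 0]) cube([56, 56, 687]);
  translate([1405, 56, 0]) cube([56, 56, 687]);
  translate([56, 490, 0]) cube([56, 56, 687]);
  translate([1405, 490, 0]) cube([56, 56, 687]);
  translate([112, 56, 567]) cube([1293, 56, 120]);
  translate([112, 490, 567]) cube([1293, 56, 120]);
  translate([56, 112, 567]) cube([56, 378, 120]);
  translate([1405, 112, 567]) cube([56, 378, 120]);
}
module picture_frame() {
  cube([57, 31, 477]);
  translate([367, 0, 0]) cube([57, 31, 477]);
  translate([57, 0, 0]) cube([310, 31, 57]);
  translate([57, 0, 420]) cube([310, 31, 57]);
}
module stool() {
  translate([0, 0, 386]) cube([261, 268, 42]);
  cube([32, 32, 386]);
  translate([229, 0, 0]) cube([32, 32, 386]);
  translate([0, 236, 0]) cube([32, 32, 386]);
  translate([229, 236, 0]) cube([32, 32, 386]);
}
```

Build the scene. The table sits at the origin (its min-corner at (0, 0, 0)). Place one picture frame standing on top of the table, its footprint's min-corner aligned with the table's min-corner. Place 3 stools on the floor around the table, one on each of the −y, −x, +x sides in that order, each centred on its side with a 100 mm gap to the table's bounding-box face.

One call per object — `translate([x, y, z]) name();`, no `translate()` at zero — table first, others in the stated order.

table();
translate([0, 0, 713]) picture_frame();
translate([628, -368, 0]) stool();
translate([-361, 167, 0]) stool();
translate([1617, 167, 0]) stool();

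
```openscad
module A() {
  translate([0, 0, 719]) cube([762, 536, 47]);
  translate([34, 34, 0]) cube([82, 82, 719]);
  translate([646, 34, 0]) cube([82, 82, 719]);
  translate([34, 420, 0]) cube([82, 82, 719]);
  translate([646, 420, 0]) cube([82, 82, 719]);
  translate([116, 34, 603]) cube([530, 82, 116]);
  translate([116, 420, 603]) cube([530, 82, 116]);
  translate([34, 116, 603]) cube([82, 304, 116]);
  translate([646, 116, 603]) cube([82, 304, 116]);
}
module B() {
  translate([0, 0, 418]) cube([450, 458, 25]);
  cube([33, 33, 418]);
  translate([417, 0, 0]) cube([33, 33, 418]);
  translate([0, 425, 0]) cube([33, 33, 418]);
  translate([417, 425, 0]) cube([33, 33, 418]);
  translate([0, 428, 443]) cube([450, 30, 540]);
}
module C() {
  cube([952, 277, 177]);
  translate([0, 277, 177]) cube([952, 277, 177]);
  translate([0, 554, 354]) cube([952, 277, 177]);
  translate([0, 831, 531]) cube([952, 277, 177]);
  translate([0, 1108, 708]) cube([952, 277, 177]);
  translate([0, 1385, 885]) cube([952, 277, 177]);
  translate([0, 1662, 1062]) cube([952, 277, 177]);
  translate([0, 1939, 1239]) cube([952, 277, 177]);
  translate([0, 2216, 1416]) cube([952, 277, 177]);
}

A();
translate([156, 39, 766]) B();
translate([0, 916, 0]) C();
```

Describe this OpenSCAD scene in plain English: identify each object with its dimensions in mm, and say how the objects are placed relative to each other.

A is a table: top 762 mm (x) × 536 mm (y), 47 mm thick, upper face at z = 766 mm, on four 82×82 mm square legs, each inset 34 mm from the nearest pair of top edges, running from z = 0 to the bottom of the top. Four apron rails, 82 mm thick and 116 mm tall, run between adjacent legs with their top edges flush with the underside of the top and their outer faces flush with the legs' outer faces.

B is a chair: 450×458 mm seat, 25 mm thick, top at z = 443 mm, on four 33 mm square corner legs flush with the seat edges. A 30 mm thick backrest slab spans the full seat width, extending 540 mm above the seat top, its back face flush with the seat's +y edge.

C is a run of 9 identical solid stair steps. Each tread is 952×277 mm and each step block is 177 mm high. Step 1 rests on the floor; step k is offset from step 1 by (k−1)×277 mm in y and (k−1)×177 mm in z.

The chair is on top of the table, centred. The staircase is on the floor beside the table on its +y side.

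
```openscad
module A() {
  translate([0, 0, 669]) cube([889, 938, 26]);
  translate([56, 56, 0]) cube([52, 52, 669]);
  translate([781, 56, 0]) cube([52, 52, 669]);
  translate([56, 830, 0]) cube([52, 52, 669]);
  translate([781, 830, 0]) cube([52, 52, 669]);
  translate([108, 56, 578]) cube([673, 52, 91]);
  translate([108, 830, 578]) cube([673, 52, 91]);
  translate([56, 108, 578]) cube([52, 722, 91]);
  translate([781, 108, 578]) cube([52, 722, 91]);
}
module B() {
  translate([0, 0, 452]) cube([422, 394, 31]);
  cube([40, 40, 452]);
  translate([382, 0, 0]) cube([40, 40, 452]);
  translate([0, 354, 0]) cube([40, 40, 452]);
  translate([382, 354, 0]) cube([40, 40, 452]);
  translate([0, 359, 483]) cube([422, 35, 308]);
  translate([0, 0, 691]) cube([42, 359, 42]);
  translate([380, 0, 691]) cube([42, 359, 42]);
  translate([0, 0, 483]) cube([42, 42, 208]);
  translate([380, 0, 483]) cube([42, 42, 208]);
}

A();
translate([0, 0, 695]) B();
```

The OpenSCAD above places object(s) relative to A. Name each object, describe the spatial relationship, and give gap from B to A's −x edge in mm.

The chair's min-x is at 0; the table's min-x is 0; gap = 0 mm.

A is a table. B is a chair. The chair is on top of the table. The gap from the chair to the table's −x edge is 0 mm.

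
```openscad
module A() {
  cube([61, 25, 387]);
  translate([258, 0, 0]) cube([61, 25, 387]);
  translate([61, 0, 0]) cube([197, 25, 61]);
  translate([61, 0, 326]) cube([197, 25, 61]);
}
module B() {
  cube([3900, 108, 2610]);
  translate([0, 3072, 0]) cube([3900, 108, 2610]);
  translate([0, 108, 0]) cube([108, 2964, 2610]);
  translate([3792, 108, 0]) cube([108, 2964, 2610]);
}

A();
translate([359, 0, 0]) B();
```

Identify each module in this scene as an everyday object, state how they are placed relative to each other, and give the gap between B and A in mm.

A is a picture frame. B is a house frame. The house frame is on the floor beside the picture frame on its +x side. The gap between the house frame and the picture frame is 40 mm.

The house frame's nearest face is 40 mm from the picture frame's +x face.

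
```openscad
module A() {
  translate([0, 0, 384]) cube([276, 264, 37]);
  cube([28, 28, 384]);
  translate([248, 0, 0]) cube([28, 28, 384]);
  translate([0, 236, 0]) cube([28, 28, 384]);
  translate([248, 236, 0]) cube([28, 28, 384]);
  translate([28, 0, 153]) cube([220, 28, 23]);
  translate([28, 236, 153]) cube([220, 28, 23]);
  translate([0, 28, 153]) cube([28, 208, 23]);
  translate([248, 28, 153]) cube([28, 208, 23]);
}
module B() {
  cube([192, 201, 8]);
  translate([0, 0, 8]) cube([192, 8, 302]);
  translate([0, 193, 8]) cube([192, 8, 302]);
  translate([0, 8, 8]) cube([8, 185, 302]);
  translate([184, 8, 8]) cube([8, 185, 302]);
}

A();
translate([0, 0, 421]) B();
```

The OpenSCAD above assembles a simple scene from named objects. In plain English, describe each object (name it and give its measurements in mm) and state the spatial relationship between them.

A is a simple wooden stool: a rectangular seat 276 mm (x) by 264 mm (y), 37 mm thick, top face at z = 421 mm, on four square legs, each 28×28 mm in cross-section. The legs rest on z = 0, each flush with a corner of the seat. Four stretchers, 28 mm wide and 23 mm tall, connect adjacent legs with their undersides at z = 153 mm, each running between the inner faces of the legs it joins and aligned with the legs' outer faces on the other axis.

B is an open-topped rectangular box: outside dimensions 192×201×310 mm, with a uniform wall and base thickness of 8 mm. The base is a full 192×201 slab on the floor; four walls sit on top of the base. The front and back walls (the −y and +y sides) span the full width; the two side walls fit between them.

The open box is on top of the stool.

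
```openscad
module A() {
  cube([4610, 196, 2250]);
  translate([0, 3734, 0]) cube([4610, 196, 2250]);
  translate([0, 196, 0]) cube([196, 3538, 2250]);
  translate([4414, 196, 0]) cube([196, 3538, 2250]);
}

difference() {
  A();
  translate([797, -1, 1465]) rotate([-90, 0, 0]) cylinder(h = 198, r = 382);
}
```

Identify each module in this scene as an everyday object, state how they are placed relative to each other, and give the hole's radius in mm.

A is a house frame. The house frame has a circular hole through its front wall. The hole's radius is 382 mm.

The subtracted cylinder has r = 382 mm.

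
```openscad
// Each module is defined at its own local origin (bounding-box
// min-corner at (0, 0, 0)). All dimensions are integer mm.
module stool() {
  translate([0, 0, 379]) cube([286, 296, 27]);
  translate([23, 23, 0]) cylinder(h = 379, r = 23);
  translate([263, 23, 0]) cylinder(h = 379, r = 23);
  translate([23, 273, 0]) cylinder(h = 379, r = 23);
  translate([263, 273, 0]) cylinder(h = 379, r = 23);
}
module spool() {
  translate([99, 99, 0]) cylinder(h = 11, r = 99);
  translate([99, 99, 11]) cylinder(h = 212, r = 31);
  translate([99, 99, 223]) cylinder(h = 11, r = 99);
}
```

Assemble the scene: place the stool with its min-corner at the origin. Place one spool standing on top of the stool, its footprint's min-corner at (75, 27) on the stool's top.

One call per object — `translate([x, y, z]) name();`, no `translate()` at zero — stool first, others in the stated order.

stool();
translate([75, 27, 406]) spool();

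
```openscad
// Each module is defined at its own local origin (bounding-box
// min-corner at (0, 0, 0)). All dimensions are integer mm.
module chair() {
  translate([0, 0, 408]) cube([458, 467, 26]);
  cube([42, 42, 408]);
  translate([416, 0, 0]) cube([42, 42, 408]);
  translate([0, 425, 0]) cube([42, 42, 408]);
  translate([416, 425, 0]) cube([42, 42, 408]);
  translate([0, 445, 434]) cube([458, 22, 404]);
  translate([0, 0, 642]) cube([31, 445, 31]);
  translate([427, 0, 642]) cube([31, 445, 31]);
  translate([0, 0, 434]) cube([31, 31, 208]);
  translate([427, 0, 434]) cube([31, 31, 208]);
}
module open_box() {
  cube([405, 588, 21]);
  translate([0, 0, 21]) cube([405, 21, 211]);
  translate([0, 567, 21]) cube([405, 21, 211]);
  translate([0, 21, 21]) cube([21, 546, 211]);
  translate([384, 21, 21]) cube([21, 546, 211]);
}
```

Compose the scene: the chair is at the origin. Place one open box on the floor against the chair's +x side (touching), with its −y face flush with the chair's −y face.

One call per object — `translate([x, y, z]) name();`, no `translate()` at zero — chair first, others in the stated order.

chair();
translate([458, 0, 0]) open_box();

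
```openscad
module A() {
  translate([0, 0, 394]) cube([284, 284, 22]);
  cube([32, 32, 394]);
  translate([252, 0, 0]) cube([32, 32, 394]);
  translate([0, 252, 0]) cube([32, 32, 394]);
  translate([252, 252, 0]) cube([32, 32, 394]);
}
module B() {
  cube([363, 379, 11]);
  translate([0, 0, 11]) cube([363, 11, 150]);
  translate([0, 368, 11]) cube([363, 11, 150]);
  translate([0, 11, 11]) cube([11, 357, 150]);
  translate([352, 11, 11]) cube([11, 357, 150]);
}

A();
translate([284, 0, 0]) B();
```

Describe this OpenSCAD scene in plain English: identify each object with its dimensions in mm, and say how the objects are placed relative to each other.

A is a four-legged stool. The seat is 284×284 mm, 22 mm thick, top at z = 416 mm. It stands on four square legs, each 32×32 mm in cross-section, from z = 0 to the seat underside, each flush with a corner of the seat.

B is an open-topped rectangular box: outside dimensions 363×379×161 mm, with a uniform wall and base thickness of 11 mm. The base is a full 363×379 slab on the floor; four walls sit on top of the base. The front and back walls (the −y and +y sides) span the full width; the two side walls fit between them.

The open box is against the stool's +x side, with their −y faces flush.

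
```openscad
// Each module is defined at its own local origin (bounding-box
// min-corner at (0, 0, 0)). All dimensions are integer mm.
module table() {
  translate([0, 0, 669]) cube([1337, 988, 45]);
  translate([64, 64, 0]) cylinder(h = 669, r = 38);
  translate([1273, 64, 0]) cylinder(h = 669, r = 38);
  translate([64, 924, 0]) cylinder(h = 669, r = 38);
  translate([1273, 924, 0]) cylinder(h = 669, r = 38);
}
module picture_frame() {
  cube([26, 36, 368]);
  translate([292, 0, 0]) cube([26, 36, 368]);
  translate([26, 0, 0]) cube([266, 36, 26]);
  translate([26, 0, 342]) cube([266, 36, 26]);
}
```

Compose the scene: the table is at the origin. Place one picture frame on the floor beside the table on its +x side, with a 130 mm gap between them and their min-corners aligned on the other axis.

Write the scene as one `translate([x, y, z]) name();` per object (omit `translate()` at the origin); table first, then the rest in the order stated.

table();
translate([1467, 0, 0]) picture_frame();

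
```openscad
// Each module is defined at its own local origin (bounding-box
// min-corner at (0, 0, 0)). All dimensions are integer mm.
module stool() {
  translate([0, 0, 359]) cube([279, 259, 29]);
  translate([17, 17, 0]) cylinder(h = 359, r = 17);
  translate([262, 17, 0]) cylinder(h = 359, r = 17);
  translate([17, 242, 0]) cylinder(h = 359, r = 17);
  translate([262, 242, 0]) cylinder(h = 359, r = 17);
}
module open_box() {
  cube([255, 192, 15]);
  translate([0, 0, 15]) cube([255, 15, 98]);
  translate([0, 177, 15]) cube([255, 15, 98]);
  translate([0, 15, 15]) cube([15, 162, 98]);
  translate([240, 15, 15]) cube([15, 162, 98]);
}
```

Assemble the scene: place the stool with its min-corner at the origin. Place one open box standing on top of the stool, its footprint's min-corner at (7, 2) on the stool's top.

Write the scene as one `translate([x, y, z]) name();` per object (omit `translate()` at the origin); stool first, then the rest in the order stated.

stool();
translate([7, 2, 388]) open_box();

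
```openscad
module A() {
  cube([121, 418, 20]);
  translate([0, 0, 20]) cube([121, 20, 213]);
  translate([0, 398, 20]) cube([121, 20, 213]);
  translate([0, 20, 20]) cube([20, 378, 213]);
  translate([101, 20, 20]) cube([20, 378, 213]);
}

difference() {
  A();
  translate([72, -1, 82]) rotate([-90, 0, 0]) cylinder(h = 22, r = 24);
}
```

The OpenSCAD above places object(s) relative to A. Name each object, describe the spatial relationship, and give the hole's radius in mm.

The subtracted cylinder has r = 24 mm.

A is an open box. The open box has a circular hole through its front wall. The hole's radius is 24 mm.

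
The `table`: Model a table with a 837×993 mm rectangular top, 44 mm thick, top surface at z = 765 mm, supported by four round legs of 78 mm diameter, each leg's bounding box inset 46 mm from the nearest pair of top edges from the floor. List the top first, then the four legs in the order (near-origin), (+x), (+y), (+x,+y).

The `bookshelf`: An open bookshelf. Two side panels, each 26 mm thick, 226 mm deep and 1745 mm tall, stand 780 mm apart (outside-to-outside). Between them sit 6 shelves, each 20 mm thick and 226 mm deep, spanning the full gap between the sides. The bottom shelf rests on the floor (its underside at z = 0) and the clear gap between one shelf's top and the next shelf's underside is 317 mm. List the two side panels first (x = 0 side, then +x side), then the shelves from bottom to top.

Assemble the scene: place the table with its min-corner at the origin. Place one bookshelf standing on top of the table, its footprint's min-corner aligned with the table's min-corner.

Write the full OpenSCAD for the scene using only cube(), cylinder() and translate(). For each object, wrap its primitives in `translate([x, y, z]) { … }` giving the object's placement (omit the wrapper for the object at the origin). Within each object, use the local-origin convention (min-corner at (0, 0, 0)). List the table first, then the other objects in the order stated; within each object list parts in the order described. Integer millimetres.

translate([0, 0, 721]) cube([837, 993, 44]);
translate([85, 85, 0]) cylinder(h = 721, r = 39);
translate([752, 85, 0]) cylinder(h = 721, r = 39);
translate([85, 908, 0]) cylinder(h = 721, r = 39);
translate([752, 908, 0]) cylinder(h = 721, r = 39);
translate([0, 0, 765]) {
  cube([26, 226, 1745]);
  translate([754, 0, 0]) cube([26, 226, 1745]);
  translate([26, 0, 0]) cube([728, 226, 20]);
  translate([26, 0, 337]) cube([728, 226, 20]);
  translate([26, 0, 674]) cube([728, 226, 20]);
  translate([26, 0, 1011]) cube([728, 226, 20]);
  translate([26, 0, 1348]) cube([728, 226, 20]);
  translate([26, 0, 1685]) cube([728, 226, 20]);
}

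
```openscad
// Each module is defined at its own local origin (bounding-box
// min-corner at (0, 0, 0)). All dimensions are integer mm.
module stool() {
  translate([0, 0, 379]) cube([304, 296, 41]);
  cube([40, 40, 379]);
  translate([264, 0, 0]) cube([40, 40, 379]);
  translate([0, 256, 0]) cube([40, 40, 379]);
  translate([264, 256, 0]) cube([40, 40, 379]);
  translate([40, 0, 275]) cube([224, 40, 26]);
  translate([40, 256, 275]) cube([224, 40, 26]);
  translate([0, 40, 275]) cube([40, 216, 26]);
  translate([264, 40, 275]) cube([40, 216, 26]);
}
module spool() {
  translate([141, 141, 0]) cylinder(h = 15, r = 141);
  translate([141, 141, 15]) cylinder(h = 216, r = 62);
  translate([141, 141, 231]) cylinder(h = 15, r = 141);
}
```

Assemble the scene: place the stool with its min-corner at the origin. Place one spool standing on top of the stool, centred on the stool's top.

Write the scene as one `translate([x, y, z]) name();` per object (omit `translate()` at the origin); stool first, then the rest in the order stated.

stool();
translate([11, 7, 420]) spool();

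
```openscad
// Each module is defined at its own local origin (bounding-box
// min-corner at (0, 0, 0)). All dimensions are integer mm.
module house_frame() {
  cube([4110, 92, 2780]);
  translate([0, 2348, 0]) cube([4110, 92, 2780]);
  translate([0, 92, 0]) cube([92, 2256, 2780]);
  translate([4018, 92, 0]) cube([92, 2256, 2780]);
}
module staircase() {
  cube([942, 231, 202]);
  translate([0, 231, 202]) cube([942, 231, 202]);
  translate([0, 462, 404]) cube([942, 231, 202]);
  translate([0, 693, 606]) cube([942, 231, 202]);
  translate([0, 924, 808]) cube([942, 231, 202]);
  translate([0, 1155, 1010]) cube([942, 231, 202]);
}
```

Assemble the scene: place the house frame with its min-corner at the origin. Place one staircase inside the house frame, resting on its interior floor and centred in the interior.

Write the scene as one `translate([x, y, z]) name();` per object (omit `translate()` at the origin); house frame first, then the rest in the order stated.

house_frame();
translate([1584, 527, 0]) staircase();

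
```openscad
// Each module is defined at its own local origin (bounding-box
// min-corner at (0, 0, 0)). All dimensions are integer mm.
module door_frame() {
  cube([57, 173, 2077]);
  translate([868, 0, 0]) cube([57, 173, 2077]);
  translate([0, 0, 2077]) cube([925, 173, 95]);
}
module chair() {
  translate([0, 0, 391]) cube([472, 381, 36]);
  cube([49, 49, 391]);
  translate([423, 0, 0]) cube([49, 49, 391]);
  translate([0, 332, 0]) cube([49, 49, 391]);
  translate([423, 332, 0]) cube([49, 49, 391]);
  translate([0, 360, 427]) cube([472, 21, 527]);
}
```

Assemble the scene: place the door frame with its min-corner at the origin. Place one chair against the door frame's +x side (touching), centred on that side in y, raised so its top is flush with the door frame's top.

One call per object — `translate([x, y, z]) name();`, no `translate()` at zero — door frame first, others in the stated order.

door_frame();
translate([925, -104, 1218]) chair();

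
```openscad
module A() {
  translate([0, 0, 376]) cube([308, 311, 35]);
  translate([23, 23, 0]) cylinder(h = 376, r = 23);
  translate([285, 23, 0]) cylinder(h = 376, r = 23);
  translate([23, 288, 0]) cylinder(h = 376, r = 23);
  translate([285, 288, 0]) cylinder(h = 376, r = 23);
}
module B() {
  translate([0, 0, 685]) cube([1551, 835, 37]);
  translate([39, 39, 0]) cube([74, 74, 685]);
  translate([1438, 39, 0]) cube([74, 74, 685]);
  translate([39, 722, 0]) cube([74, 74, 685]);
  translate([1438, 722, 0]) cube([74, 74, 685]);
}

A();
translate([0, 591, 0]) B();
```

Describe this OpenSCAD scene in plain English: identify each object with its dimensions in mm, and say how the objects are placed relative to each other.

A is a four-legged stool. The seat is a 308×311×35 mm slab whose top surface is at z = 411 mm; four round legs, each 46 mm in diameter, run from the floor (z = 0) to the underside of the seat, each leg's axis is inset half a diameter from the nearest pair of seat edges (so the leg's bounding box is flush with the corner).

B is a table with a 1551×835 mm rectangular top, 37 mm thick, top surface at z = 722 mm, supported by four 74×74 mm square legs, each inset 39 mm from the nearest pair of top edges, running from the floor.

The table is on the floor beside the stool on its +y side.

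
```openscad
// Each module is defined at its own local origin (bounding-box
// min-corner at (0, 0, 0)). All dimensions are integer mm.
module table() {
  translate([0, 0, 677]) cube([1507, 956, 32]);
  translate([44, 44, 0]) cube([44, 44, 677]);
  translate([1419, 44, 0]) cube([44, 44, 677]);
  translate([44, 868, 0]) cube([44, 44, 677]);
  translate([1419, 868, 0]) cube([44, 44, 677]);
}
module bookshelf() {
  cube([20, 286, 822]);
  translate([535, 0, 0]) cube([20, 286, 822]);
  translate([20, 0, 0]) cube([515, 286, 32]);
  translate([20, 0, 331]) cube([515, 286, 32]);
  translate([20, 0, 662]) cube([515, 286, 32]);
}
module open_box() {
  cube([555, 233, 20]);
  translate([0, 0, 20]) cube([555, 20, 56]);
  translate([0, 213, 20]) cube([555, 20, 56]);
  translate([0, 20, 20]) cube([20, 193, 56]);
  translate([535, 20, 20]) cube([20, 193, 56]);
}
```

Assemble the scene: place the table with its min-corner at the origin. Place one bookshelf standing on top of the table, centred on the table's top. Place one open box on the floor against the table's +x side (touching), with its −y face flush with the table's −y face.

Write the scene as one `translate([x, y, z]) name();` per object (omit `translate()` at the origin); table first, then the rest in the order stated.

table();
translate([476, 335, 709]) bookshelf();
translate([1507, 0, 0]) open_box();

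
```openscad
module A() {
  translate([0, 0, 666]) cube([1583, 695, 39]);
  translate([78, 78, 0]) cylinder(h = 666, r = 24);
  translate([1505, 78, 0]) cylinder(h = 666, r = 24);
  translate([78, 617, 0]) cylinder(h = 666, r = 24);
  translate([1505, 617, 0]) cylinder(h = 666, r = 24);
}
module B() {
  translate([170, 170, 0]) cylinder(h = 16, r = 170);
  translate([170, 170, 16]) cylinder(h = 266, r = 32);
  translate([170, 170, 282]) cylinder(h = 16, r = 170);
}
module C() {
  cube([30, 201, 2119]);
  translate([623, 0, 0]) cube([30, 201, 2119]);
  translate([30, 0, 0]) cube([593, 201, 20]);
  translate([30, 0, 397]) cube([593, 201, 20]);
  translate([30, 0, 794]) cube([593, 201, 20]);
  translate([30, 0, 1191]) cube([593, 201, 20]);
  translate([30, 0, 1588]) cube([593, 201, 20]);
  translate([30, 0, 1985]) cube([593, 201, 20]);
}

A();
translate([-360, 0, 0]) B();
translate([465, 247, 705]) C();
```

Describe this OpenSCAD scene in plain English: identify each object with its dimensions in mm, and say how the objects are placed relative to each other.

A is a table: top 1583 mm (x) × 695 mm (y), 39 mm thick, upper face at z = 705 mm, on four round legs of 48 mm diameter, each leg's bounding box inset 54 mm from the nearest pair of top edges, running from z = 0 to the bottom of the top.

B is a spool: two coaxial disc flanges of radius 170 mm and thickness 16 mm, joined by a core cylinder of radius 32 mm and height 266 mm. The lower flange rests on z = 0 and the three cylinders share a vertical axis.

C is an open bookshelf. Two side panels, each 30 mm thick, 201 mm deep and 2119 mm tall, stand 653 mm apart (outside-to-outside). Between them sit 6 shelves, each 20 mm thick and 201 mm deep, spanning the full gap between the sides. The bottom shelf rests on the floor (its underside at z = 0) and the clear gap between one shelf's top and the next shelf's underside is 377 mm.

The spool is on the floor beside the table on its −x side. The bookshelf is on top of the table, centred.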